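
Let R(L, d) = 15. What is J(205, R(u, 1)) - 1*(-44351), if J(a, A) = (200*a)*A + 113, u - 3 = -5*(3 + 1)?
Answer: 659464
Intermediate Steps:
u = -17 (u = 3 - 5*(3 + 1) = 3 - 5*4 = 3 - 20 = -17)
J(a, A) = 113 + 200*A*a (J(a, A) = 200*A*a + 113 = 113 + 200*A*a)
J(205, R(u, 1)) - 1*(-44351) = (113 + 200*15*205) - 1*(-44351) = (113 + 615000) + 44351 = 615113 + 44351 = 659464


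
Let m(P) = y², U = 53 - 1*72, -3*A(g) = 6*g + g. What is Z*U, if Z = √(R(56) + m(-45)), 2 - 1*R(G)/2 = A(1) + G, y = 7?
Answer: -19*I*√489/3 ≈ -140.05*I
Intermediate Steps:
A(g) = -7*g/3 (A(g) = -(6*g + g)/3 = -7*g/3)
R(G) = 26/3 - 2*G (R(G) = 4 - 2*(-7/3*1 + G) = 4 - 2*(-7/3 + G) = 4 + (14/3 - 2*G) = 26/3 - 2*G)
U = -19 (U = 53 - 72 = -19)
m(P) = 49 (m(P) = 7² = 49)
Z = I*√489/3 (Z = √((26/3 - 2*56) + 49) = √((26/3 - 112) + 49) = √(-310/3 + 49) = √(-163/3) = I*√489/3 ≈ 7.3711*I)
Z*U = (I*√489/3)*(-19) = -19*I*√489/3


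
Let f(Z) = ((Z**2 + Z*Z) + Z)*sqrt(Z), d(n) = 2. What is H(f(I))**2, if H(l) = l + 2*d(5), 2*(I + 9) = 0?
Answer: -210665 + 3672*I ≈ -2.1067e+5 + 3672.0*I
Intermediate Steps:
I = -9 (I = -9 + (1/2)*0 = -9 + 0 = -9)
f(Z) = sqrt(Z)*(Z + 2*Z**2) (f(Z) = ((Z**2 + Z**2) + Z)*sqrt(Z) = (2*Z**2 + Z)*sqrt(Z) = (Z + 2*Z**2)*sqrt(Z) = sqrt(Z)*(Z + 2*Z**2))
H(l) = 4 + l (H(l) = l + 2*2 = l + 4 = 4 + l)
H(f(I))**2 = (4 + (-9)**(3/2)*(1 + 2*(-9)))**2 = (4 + (-27*I)*(1 - 18))**2 = (4 - 27*I*(-17))**2 = (4 + 459*I)**2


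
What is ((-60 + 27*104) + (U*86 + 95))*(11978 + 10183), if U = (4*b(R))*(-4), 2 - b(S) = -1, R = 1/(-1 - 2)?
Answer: -28476885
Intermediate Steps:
R = -⅓ (R = 1/(-3) = -⅓ ≈ -0.33333)
b(S) = 3 (b(S) = 2 - 1*(-1) = 2 + 1 = 3)
U = -48 (U = (4*3)*(-4) = 12*(-4) = -48)
((-60 + 27*104) + (U*86 + 95))*(11978 + 10183) = ((-60 + 27*104) + (-48*86 + 95))*(11978 + 10183) = ((-60 + 2808) + (-4128 + 95))*22161 = (2748 - 4033)*22161 = -1285*22161 = -28476885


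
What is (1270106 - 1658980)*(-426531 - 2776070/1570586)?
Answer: 130254589381628132/785293 ≈ 1.6587e+11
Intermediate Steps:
(1270106 - 1658980)*(-426531 - 2776070/1570586) = -388874*(-426531 - 2776070*1/1570586) = -388874*(-426531 - 1388035/785293) = -388874*(-334953196618/785293) = 130254589381628132/785293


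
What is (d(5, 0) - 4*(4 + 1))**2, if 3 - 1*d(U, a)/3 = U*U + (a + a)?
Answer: 7396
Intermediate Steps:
d(U, a) = 9 - 6*a - 3*U**2 (d(U, a) = 9 - 3*(U*U + (a + a)) = 9 - 3*(U**2 + 2*a) = 9 + (-6*a - 3*U**2) = 9 - 6*a - 3*U**2)
(d(5, 0) - 4*(4 + 1))**2 = ((9 - 6*0 - 3*5**2) - 4*(4 + 1))**2 = ((9 + 0 - 3*25) - 4*5)**2 = ((9 + 0 - 75) - 20)**2 = (-66 - 20)**2 = (-86)**2 = 7396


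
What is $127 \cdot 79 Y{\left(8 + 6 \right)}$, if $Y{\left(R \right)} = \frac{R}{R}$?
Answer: $10033$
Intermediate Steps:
$Y{\left(R \right)} = 1$
$127 \cdot 79 Y{\left(8 + 6 \right)} = 127 \cdot 79 \cdot 1 = 10033 \cdot 1 = 10033$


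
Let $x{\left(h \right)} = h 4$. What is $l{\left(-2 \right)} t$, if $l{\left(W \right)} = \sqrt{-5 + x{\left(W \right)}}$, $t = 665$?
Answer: $665 i \sqrt{13} \approx 2397.7 i$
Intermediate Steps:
$x{\left(h \right)} = 4 h$
$l{\left(W \right)} = \sqrt{-5 + 4 W}$
$l{\left(-2 \right)} t = \sqrt{-5 + 4 \left(-2\right)} 665 = \sqrt{-5 - 8} \cdot 665 = \sqrt{-13} \cdot 665 = i \sqrt{13} \cdot 665 = 665 i \sqrt{13}$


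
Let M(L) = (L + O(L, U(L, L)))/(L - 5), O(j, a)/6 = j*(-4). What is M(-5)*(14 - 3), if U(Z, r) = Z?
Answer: -253/2 ≈ -126.50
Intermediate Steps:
O(j, a) = -24*j (O(j, a) = 6*(j*(-4)) = 6*(-4*j) = -24*j)
M(L) = -23*L/(-5 + L) (M(L) = (L - 24*L)/(L - 5) = (-23*L)/(-5 + L) = -23*L/(-5 + L))
M(-5)*(14 - 3) = (-23*(-5)/(-5 - 5))*(14 - 3) = -23*(-5)/(-10)*11 = -23*(-5)*(-⅒)*11 = -23/2*11 = -253/2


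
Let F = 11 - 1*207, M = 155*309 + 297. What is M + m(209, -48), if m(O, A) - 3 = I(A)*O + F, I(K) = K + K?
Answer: 27935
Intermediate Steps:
M = 48192 (M = 47895 + 297 = 48192)
I(K) = 2*K
F = -196 (F = 11 - 207 = -196)
m(O, A) = -193 + 2*A*O (m(O, A) = 3 + ((2*A)*O - 196) = 3 + (2*A*O - 196) = 3 + (-196 + 2*A*O) = -193 + 2*A*O)
M + m(209, -48) = 48192 + (-193 + 2*(-48)*209) = 48192 + (-193 - 20064) = 48192 - 20257 = 27935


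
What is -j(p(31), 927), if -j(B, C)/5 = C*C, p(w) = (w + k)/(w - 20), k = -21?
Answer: 4296645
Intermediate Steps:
p(w) = (-21 + w)/(-20 + w) (p(w) = (w - 21)/(w - 20) = (-21 + w)/(-20 + w))
j(B, C) = -5*C**2 (j(B, C) = -5*C*C = -5*C**2)
-j(p(31), 927) = -(-5)*927**2 = -(-5)*859329 = -1*(-4296645) = 4296645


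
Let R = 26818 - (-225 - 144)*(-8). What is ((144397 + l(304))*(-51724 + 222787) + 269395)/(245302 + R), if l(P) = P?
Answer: 12376628279/134584 ≈ 91962.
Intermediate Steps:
R = 23866 (R = 26818 - (-369)*(-8) = 26818 - 1*2952 = 26818 - 2952 = 23866)
((144397 + l(304))*(-51724 + 222787) + 269395)/(245302 + R) = ((144397 + 304)*(-51724 + 222787) + 269395)/(245302 + 23866) = (144701*171063 + 269395)/269168 = (24752987163 + 269395)*(1/269168) = 24753256558*(1/269168) = 12376628279/134584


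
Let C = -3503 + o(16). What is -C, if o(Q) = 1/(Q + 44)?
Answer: 210179/60 ≈ 3503.0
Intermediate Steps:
o(Q) = 1/(44 + Q)
C = -210179/60 (C = -3503 + 1/(44 + 16) = -3503 + 1/60 = -210179/60 ≈ -3503.0)
-C = -1*(-210179/60) = 210179/60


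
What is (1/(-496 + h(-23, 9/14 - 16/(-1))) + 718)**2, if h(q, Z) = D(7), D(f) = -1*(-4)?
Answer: 124789095025/242064 ≈ 5.1552e+5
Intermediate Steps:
D(f) = 4
h(q, Z) = 4
(1/(-496 + h(-23, 9/14 - 16/(-1))) + 718)**2 = (1/(-496 + 4) + 718)**2 = (1/(-492) + 718)**2 = (-1/492 + 718)**2 = (353255/492)**2 = 124789095025/242064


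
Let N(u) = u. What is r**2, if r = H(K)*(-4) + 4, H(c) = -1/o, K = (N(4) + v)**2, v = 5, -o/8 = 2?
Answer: 225/16 ≈ 14.063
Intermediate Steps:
o = -16 (o = -8*2 = -16)
K = 81 (K = (4 + 5)**2 = 9**2 = 81)
H(c) = 1/16 (H(c) = -1/(-16) = -1*(-1/16) = 1/16)
r = 15/4 (r = (1/16)*(-4) + 4 = -1/4 + 4 = 15/4 ≈ 3.7500)
r**2 = (15/4)**2 = 225/16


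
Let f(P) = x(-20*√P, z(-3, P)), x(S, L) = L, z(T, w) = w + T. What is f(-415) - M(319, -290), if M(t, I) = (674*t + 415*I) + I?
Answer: -94784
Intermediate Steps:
z(T, w) = T + w
f(P) = -3 + P
M(t, I) = 416*I + 674*t (M(t, I) = (415*I + 674*t) + I = 416*I + 674*t)
f(-415) - M(319, -290) = (-3 - 415) - (416*(-290) + 674*319) = -418 - (-120640 + 215006) = -418 - 1*94366 = -418 - 94366 = -94784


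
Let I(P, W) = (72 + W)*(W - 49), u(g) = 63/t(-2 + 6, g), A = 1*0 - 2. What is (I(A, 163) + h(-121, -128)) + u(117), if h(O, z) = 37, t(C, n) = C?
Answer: 107371/4 ≈ 26843.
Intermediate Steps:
A = -2 (A = 0 - 2 = -2)
u(g) = 63/4 (u(g) = 63/(-2 + 6) = 63/4)
I(P, W) = (-49 + W)*(72 + W) (I(P, W) = (72 + W)*(-49 + W) = (-49 + W)*(72 + W))
(I(A, 163) + h(-121, -128)) + u(117) = ((-3528 + 163² + 23*163) + 37) + 63/4 = ((-3528 + 26569 + 3749) + 37) + 63/4 = (26790 + 37) + 63/4 = 26827 + 63/4 = 107371/4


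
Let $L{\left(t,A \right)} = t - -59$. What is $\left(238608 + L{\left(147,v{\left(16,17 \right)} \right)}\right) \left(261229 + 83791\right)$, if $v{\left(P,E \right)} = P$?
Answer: $82395606280$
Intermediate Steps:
$L{\left(t,A \right)} = 59 + t$ ($L{\left(t,A \right)} = t + 59 = 59 + t$)
$\left(238608 + L{\left(147,v{\left(16,17 \right)} \right)}\right) \left(261229 + 83791\right) = \left(238608 + \left(59 + 147\right)\right) \left(261229 + 83791\right) = \left(238608 + 206\right) 345020 = 238814 \cdot 345020 = 82395606280$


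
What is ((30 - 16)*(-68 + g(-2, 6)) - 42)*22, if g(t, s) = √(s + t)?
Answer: -21252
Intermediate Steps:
((30 - 16)*(-68 + g(-2, 6)) - 42)*22 = ((30 - 16)*(-68 + √(6 - 2)) - 42)*22 = (14*(-68 + √4) - 42)*22 = (14*(-68 + 2) - 42)*22 = (14*(-66) - 42)*22 = (-924 - 42)*22 = -966*22 = -21252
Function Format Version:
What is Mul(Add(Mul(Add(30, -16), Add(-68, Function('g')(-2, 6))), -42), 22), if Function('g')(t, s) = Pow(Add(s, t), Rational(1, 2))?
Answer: -21252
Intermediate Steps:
Mul(Add(Mul(Add(30, -16), Add(-68, Function('g')(-2, 6))), -42), 22) = Mul(Add(Mul(Add(30, -16), Add(-68, Pow(Add(6, -2), Rational(1, 2)))), -42), 22) = Mul(Add(Mul(14, Add(-68, Pow(4, Rational(1, 2)))), -42), 22) = Mul(Add(Mul(14, Add(-68, 2)), -42), 22) = Mul(Add(Mul(14, -66), -42), 22) = Mul(Add(-924, -42), 22) = Mul(-966, 22) = -21252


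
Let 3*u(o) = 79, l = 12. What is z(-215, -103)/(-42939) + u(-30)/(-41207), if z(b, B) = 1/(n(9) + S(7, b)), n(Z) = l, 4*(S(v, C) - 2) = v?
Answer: -71400629/111471404499 ≈ -0.00064053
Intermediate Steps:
u(o) = 79/3 (u(o) = (⅓)*79 = 79/3)
S(v, C) = 2 + v/4
n(Z) = 12
z(b, B) = 4/63 (z(b, B) = 1/(12 + (2 + (¼)*7)) = 1/(12 + (2 + 7/4)) = 1/(12 + 15/4) = 1/(63/4) = 4/63)
z(-215, -103)/(-42939) + u(-30)/(-41207) = (4/63)/(-42939) + (79/3)/(-41207) = (4/63)*(-1/42939) + (79/3)*(-1/41207) = -4/2705157 - 79/123621 = -71400629/111471404499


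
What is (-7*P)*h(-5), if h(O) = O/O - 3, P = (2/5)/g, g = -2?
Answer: -14/5 ≈ -2.8000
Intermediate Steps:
P = -⅕ (P = (2/5)/(-2) = (2*(⅕))*(-½) = (⅖)*(-½) = -⅕ ≈ -0.20000)
h(O) = -2 (h(O) = 1 - 3 = -2)
(-7*P)*h(-5) = -7*(-⅕)*(-2) = (7/5)*(-2) = -14/5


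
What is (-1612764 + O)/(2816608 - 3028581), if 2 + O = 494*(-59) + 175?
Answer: 1641737/211973 ≈ 7.7450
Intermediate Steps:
O = -28973 (O = -2 + (494*(-59) + 175) = -2 + (-29146 + 175) = -2 - 28971 = -28973)
(-1612764 + O)/(2816608 - 3028581) = (-1612764 - 28973)/(2816608 - 3028581) = -1641737/(-211973) = -1641737*(-1/211973) = 1641737/211973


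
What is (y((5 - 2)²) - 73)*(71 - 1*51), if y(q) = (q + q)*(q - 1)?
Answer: 1420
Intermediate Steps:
y(q) = 2*q*(-1 + q) (y(q) = (2*q)*(-1 + q) = 2*q*(-1 + q))
(y((5 - 2)²) - 73)*(71 - 1*51) = (2*(5 - 2)²*(-1 + (5 - 2)²) - 73)*(71 - 1*51) = (2*3²*(-1 + 3²) - 73)*(71 - 51) = (2*9*(-1 + 9) - 73)*20 = (2*9*8 - 73)*20 = (144 - 73)*20 = 71*20 = 1420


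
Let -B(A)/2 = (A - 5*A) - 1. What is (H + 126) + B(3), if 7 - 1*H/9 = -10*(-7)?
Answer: -415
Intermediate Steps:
H = -567 (H = 63 - (-90)*(-7) = 63 - 9*70 = 63 - 630 = -567)
B(A) = 2 + 8*A (B(A) = -2*((A - 5*A) - 1) = -2*(-4*A - 1) = -2*(-1 - 4*A) = 2 + 8*A)
(H + 126) + B(3) = (-567 + 126) + (2 + 8*3) = -441 + (2 + 24) = -441 + 26 = -415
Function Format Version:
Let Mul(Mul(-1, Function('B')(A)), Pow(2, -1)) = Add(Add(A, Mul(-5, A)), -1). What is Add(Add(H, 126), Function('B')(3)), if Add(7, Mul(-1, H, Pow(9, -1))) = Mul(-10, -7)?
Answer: -415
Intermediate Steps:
H = -567 (H = Add(63, Mul(-9, Mul(-10, -7))) = Add(63, Mul(-9, 70)) = Add(63, -630) = -567)
Function('B')(A) = Add(2, Mul(8, A)) (Function('B')(A) = Mul(-2, Add(Add(A, Mul(-5, A)), -1)) = Mul(-2, Add(Mul(-4, A), -1)) = Mul(-2, Add(-1, Mul(-4, A))) = Add(2, Mul(8, A)))
Add(Add(H, 126), Function('B')(3)) = Add(Add(-567, 126), Add(2, Mul(8, 3))) = Add(-441, Add(2, 24)) = Add(-441, 26) = -415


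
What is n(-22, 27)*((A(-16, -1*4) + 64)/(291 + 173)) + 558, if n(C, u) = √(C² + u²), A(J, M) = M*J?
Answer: 558 + 8*√1213/29 ≈ 567.61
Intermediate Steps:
A(J, M) = J*M
n(-22, 27)*((A(-16, -1*4) + 64)/(291 + 173)) + 558 = √((-22)² + 27²)*((-(-16)*4 + 64)/(291 + 173)) + 558 = √(484 + 729)*((-16*(-4) + 64)/464) + 558 = √1213*((64 + 64)*(1/464)) + 558 = √1213*(128*(1/464)) + 558 = √1213*(8/29) + 558 = 8*√1213/29 + 558 = 558 + 8*√1213/29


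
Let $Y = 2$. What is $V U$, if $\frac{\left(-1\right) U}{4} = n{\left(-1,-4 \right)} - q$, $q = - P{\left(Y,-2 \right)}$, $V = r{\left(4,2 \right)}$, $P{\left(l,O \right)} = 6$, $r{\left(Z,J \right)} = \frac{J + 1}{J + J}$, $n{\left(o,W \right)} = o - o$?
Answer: $-18$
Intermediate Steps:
$n{\left(o,W \right)} = 0$
$r{\left(Z,J \right)} = \frac{1 + J}{2 J}$
$V = \frac{3}{4}$ ($V = \frac{1 + 2}{2 \cdot 2} = \frac{1}{2} \cdot \frac{1}{2} \cdot 3 = \frac{3}{4} \approx 0.75$)
$q = -6$ ($q = \left(-1\right) 6 = -6$)
$U = -24$ ($U = - 4 \left(0 - -6\right) = - 4 \left(0 + 6\right) = \left(-4\right) 6 = -24$)
$V U = \frac{3}{4} \left(-24\right) = -18$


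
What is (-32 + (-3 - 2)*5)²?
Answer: 3249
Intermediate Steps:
(-32 + (-3 - 2)*5)² = (-32 - 5*5)² = (-32 - 25)² = (-57)² = 3249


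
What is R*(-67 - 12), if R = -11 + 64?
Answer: -4187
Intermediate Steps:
R = 53
R*(-67 - 12) = 53*(-67 - 12) = 53*(-79) = -4187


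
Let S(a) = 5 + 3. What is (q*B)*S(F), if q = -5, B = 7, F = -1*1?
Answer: -280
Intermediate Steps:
F = -1
S(a) = 8
(q*B)*S(F) = -5*7*8 = -35*8 = -280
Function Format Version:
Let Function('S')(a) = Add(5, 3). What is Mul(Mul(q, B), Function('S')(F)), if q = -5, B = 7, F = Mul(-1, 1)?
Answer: -280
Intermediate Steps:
F = -1
Function('S')(a) = 8
Mul(Mul(q, B), Function('S')(F)) = Mul(Mul(-5, 7), 8) = Mul(-35, 8) = -280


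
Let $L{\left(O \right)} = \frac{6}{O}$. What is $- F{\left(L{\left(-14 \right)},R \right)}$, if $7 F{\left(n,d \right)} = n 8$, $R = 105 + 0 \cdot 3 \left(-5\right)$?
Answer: $\frac{24}{49} \approx 0.4898$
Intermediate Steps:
$R = 105$ ($R = 105 + 0 \left(-5\right) = 105 + 0 = 105$)
$F{\left(n,d \right)} = \frac{8 n}{7}$ ($F{\left(n,d \right)} = \frac{n 8}{7} = \frac{8 n}{7}$)
$- F{\left(L{\left(-14 \right)},R \right)} = - \frac{8 \frac{6}{-14}}{7} = - \frac{8 \cdot 6 \left(- \frac{1}{14}\right)}{7} = - \frac{8 \left(-3\right)}{7 \cdot 7} = \left(-1\right) \left(- \frac{24}{49}\right) = \frac{24}{49}$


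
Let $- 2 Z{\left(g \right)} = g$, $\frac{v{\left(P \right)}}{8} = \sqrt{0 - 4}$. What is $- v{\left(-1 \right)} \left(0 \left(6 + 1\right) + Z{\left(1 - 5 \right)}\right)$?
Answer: $- 32 i \approx - 32.0 i$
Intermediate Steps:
$v{\left(P \right)} = 16 i$ ($v{\left(P \right)} = 8 \sqrt{0 - 4} = 8 \sqrt{-4} = 8 \cdot 2 i = 16 i$)
$Z{\left(g \right)} = - \frac{g}{2}$
$- v{\left(-1 \right)} \left(0 \left(6 + 1\right) + Z{\left(1 - 5 \right)}\right) = - 16 i \left(0 \left(6 + 1\right) - \frac{1 - 5}{2}\right) = - 16 i \left(0 \cdot 7 - \frac{1 - 5}{2}\right) = - 16 i \left(0 - -2\right) = - 16 i \left(0 + 2\right) = - 16 i 2 = - 32 i$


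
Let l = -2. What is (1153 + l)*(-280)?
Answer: -322280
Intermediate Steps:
(1153 + l)*(-280) = (1153 - 2)*(-280) = 1151*(-280) = -322280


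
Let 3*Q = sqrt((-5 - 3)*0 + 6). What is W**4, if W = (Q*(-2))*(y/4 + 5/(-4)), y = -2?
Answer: 2401/36 ≈ 66.694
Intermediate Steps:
Q = sqrt(6)/3 (Q = sqrt((-5 - 3)*0 + 6)/3 = sqrt(-8*0 + 6)/3 = sqrt(0 + 6)/3 = sqrt(6)/3 ≈ 0.81650)
W = 7*sqrt(6)/6 (W = ((sqrt(6)/3)*(-2))*(-2/4 + 5/(-4)) = (-2*sqrt(6)/3)*(-2*1/4 + 5*(-1/4)) = (-2*sqrt(6)/3)*(-1/2 - 5/4) = -2*sqrt(6)/3*(-7/4) = 7*sqrt(6)/6 ≈ 2.8577)
W**4 = (7*sqrt(6)/6)**4 = 2401/36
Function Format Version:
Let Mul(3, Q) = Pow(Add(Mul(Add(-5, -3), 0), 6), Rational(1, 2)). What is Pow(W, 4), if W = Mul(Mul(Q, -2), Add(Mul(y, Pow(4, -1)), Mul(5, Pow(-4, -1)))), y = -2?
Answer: Rational(2401, 36) ≈ 66.694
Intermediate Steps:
Q = Mul(Rational(1, 3), Pow(6, Rational(1, 2))) (Q = Mul(Rational(1, 3), Pow(Add(Mul(Add(-5, -3), 0), 6), Rational(1, 2))) = Mul(Rational(1, 3), Pow(Add(Mul(-8, 0), 6), Rational(1, 2))) = Mul(Rational(1, 3), Pow(Add(0, 6), Rational(1, 2))) = Mul(Rational(1, 3), Pow(6, Rational(1, 2))) ≈ 0.81650)
W = Mul(Rational(7, 6), Pow(6, Rational(1, 2))) (W = Mul(Mul(Mul(Rational(1, 3), Pow(6, Rational(1, 2))), -2), Add(Mul(-2, Pow(4, -1)), Mul(5, Pow(-4, -1)))) = Mul(Mul(Rational(-2, 3), Pow(6, Rational(1, 2))), Add(Mul(-2, Rational(1, 4)), Mul(5, Rational(-1, 4)))) = Mul(Mul(Rational(-2, 3), Pow(6, Rational(1, 2))), Add(Rational(-1, 2), Rational(-5, 4))) = Mul(Mul(Rational(-2, 3), Pow(6, Rational(1, 2))), Rational(-7, 4)) = Mul(Rational(7, 6), Pow(6, Rational(1, 2))) ≈ 2.8577)
Pow(W, 4) = Pow(Mul(Rational(7, 6), Pow(6, Rational(1, 2))), 4) = Rational(2401, 36)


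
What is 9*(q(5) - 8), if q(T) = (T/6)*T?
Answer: -69/2 ≈ -34.500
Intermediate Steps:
q(T) = T²/6 (q(T) = (T*(⅙))*T = (T/6)*T = T²/6)
9*(q(5) - 8) = 9*((⅙)*5² - 8) = 9*((⅙)*25 - 8) = 9*(25/6 - 8) = 9*(-23/6) = -69/2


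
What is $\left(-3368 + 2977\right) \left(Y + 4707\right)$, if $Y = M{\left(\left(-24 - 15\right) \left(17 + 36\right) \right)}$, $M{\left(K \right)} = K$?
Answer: $-1032240$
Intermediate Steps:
$Y = -2067$ ($Y = \left(-24 - 15\right) \left(17 + 36\right) = \left(-24 - 15\right) 53 = \left(-39\right) 53 = -2067$)
$\left(-3368 + 2977\right) \left(Y + 4707\right) = \left(-3368 + 2977\right) \left(-2067 + 4707\right) = \left(-391\right) 2640 = -1032240$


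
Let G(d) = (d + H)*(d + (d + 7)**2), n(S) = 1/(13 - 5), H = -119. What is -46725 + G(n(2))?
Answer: -27020607/512 ≈ -52775.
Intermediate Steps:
n(S) = 1/8
G(d) = (-119 + d)*(d + (7 + d)**2) (G(d) = (d - 119)*(d + (d + 7)**2) = (-119 + d)*(d + (7 + d)**2))
-46725 + G(n(2)) = -46725 + (-5831 + (1/8)**3 - 1736*1/8 - 104*(1/8)**2) = -46725 + (-5831 + 1/512 - 217 - 104*1/64) = -46725 + (-5831 + 1/512 - 217 - 13/8) = -46725 - 3097407/512 = -27020607/512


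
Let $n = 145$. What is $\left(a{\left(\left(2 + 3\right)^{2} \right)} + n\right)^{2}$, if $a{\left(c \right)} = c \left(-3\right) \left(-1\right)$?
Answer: $48400$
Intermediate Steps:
$a{\left(c \right)} = 3 c$ ($a{\left(c \right)} = - 3 c \left(-1\right) = 3 c$)
$\left(a{\left(\left(2 + 3\right)^{2} \right)} + n\right)^{2} = \left(3 \left(2 + 3\right)^{2} + 145\right)^{2} = \left(3 \cdot 5^{2} + 145\right)^{2} = \left(3 \cdot 25 + 145\right)^{2} = \left(75 + 145\right)^{2} = 220^{2} = 48400$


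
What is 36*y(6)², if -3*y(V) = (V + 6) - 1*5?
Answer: 196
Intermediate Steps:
y(V) = -⅓ - V/3 (y(V) = -((V + 6) - 1*5)/3 = -((6 + V) - 5)/3 = -(1 + V)/3 = -⅓ - V/3)
36*y(6)² = 36*(-⅓ - ⅓*6)² = 36*(-⅓ - 2)² = 36*(-7/3)² = 36*(49/9) = 196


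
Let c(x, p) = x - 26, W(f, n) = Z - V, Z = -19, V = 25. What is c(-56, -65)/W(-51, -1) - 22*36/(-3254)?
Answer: 75419/35794 ≈ 2.1070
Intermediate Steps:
W(f, n) = -44 (W(f, n) = -19 - 1*25 = -19 - 25 = -44)
c(x, p) = -26 + x
c(-56, -65)/W(-51, -1) - 22*36/(-3254) = (-26 - 56)/(-44) - 22*36/(-3254) = -82*(-1/44) - 792*(-1/3254) = 41/22 + 396/1627 = 75419/35794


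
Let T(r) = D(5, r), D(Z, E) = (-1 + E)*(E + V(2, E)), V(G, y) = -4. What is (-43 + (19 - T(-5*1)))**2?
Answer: 6084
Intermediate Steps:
D(Z, E) = (-1 + E)*(-4 + E) (D(Z, E) = (-1 + E)*(E - 4) = (-1 + E)*(-4 + E))
T(r) = 4 + r**2 - 5*r
(-43 + (19 - T(-5*1)))**2 = (-43 + (19 - (4 + (-5*1)**2 - (-25))))**2 = (-43 + (19 - (4 + (-5)**2 - 5*(-5))))**2 = (-43 + (19 - (4 + 25 + 25)))**2 = (-43 + (19 - 1*54))**2 = (-43 + (19 - 54))**2 = (-43 - 35)**2 = (-78)**2 = 6084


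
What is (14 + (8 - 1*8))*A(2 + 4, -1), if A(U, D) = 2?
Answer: 28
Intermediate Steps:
(14 + (8 - 1*8))*A(2 + 4, -1) = (14 + (8 - 1*8))*2 = (14 + (8 - 8))*2 = (14 + 0)*2 = 14*2 = 28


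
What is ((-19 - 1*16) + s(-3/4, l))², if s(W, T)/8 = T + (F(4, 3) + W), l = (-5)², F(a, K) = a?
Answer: 36481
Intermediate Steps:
l = 25
s(W, T) = 32 + 8*T + 8*W (s(W, T) = 8*(T + (4 + W)) = 8*(4 + T + W) = 32 + 8*T + 8*W)
((-19 - 1*16) + s(-3/4, l))² = ((-19 - 1*16) + (32 + 8*25 + 8*(-3/4)))² = ((-19 - 16) + (32 + 200 + 8*(-3*¼)))² = (-35 + (32 + 200 + 8*(-¾)))² = (-35 + (32 + 200 - 6))² = (-35 + 226)² = 191² = 36481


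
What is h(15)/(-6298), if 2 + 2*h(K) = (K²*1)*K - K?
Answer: -1679/6298 ≈ -0.26659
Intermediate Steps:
h(K) = -1 + K³/2 - K/2 (h(K) = -1 + ((K²*1)*K - K)/2 = -1 + (K²*K - K)/2 = -1 + (K³ - K)/2 = -1 + (K³/2 - K/2) = -1 + K³/2 - K/2)
h(15)/(-6298) = (-1 + (½)*15³ - ½*15)/(-6298) = (-1 + (½)*3375 - 15/2)*(-1/6298) = (-1 + 3375/2 - 15/2)*(-1/6298) = 1679*(-1/6298) = -1679/6298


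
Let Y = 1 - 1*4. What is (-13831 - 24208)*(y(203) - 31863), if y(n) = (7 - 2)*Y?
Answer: 1212607242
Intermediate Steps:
Y = -3 (Y = 1 - 4 = -3)
y(n) = -15 (y(n) = (7 - 2)*(-3) = 5*(-3) = -15)
(-13831 - 24208)*(y(203) - 31863) = (-13831 - 24208)*(-15 - 31863) = -38039*(-31878) = 1212607242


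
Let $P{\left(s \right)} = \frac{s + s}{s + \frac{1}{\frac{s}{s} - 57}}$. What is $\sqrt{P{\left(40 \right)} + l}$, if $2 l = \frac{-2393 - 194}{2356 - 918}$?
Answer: $\frac{\sqrt{11417293412267}}{3219682} \approx 1.0495$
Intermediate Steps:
$l = - \frac{2587}{2876}$ ($l = \frac{\left(-2393 - 194\right) \frac{1}{2356 - 918}}{2} = \frac{\left(-2587\right) \frac{1}{1438}}{2} = \frac{1}{2} \left(- \frac{2587}{1438}\right) = - \frac{2587}{2876} \approx -0.89951$)
$P{\left(s \right)} = \frac{2 s}{- \frac{1}{56} + s}$ ($P{\left(s \right)} = \frac{2 s}{s + \frac{1}{1 - 57}} = \frac{2 s}{s + \frac{1}{-56}} = \frac{2 s}{s - \frac{1}{56}} = \frac{2 s}{- \frac{1}{56} + s}$)
$\sqrt{P{\left(40 \right)} + l} = \sqrt{112 \cdot 40 \frac{1}{-1 + 56 \cdot 40} - \frac{2587}{2876}} = \sqrt{112 \cdot 40 \frac{1}{-1 + 2240} - \frac{2587}{2876}} = \sqrt{112 \cdot 40 \cdot \frac{1}{2239} - \frac{2587}{2876}} = \sqrt{\frac{4480}{2239} - \frac{2587}{2876}} = \sqrt{\frac{7092187}{6439364}} = \frac{\sqrt{11417293412267}}{3219682}$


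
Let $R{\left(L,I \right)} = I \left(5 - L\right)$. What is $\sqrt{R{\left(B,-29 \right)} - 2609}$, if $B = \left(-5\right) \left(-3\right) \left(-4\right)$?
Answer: $i \sqrt{4494} \approx 67.037 i$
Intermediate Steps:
$B = -60$ ($B = 15 \left(-4\right) = -60$)
$\sqrt{R{\left(B,-29 \right)} - 2609} = \sqrt{- 29 \left(5 - -60\right) - 2609} = \sqrt{- 29 \left(5 + 60\right) - 2609} = \sqrt{\left(-29\right) 65 - 2609} = \sqrt{-1885 - 2609} = \sqrt{-4494} = i \sqrt{4494}$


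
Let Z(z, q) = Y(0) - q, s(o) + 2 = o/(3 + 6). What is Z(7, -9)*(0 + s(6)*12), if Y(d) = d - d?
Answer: -144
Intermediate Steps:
Y(d) = 0
s(o) = -2 + o/9 (s(o) = -2 + o/(3 + 6) = -2 + o/9)
Z(z, q) = -q (Z(z, q) = 0 - q = -q)
Z(7, -9)*(0 + s(6)*12) = (-1*(-9))*(0 + (-2 + (1/9)*6)*12) = 9*(0 + (-2 + 2/3)*12) = 9*(0 - 4/3*12) = 9*(0 - 16) = 9*(-16) = -144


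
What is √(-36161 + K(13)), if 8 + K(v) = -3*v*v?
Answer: 2*I*√9169 ≈ 191.51*I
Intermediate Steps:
K(v) = -8 - 3*v² (K(v) = -8 - 3*v*v = -8 - 3*v²)
√(-36161 + K(13)) = √(-36161 + (-8 - 3*13²)) = √(-36161 + (-8 - 3*169)) = √(-36161 + (-8 - 507)) = √(-36161 - 515) = √(-36676) = 2*I*√9169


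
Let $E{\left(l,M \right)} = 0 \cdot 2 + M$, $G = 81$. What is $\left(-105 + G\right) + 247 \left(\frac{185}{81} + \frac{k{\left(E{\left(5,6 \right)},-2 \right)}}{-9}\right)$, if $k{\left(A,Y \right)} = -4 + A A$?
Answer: $- \frac{27385}{81} \approx -338.09$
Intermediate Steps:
$E{\left(l,M \right)} = M$ ($E{\left(l,M \right)} = 0 + M = M$)
$k{\left(A,Y \right)} = -4 + A^{2}$
$\left(-105 + G\right) + 247 \left(\frac{185}{81} + \frac{k{\left(E{\left(5,6 \right)},-2 \right)}}{-9}\right) = \left(-105 + 81\right) + 247 \left(\frac{185}{81} + \frac{-4 + 6^{2}}{-9}\right) = -24 + 247 \left(185 \cdot \frac{1}{81} + \left(-4 + 36\right) \left(- \frac{1}{9}\right)\right) = -24 + 247 \left(\frac{185}{81} + 32 \left(- \frac{1}{9}\right)\right) = -24 + 247 \left(\frac{185}{81} - \frac{32}{9}\right) = -24 + 247 \left(- \frac{103}{81}\right) = -24 - \frac{25441}{81} = - \frac{27385}{81}$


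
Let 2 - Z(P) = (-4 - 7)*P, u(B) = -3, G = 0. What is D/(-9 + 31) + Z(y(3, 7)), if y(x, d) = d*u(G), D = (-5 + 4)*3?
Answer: -5041/22 ≈ -229.14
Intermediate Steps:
D = -3 (D = -1*3 = -3)
y(x, d) = -3*d (y(x, d) = d*(-3) = -3*d)
Z(P) = 2 + 11*P (Z(P) = 2 - (-4 - 7)*P = 2 - (-11)*P = 2 + 11*P)
D/(-9 + 31) + Z(y(3, 7)) = -3/(-9 + 31) + (2 + 11*(-3*7)) = -3/22 + (2 + 11*(-21)) = (1/22)*(-3) + (2 - 231) = -3/22 - 229 = -5041/22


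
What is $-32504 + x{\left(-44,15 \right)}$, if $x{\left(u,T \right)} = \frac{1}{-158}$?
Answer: $- \frac{5135633}{158} \approx -32504.0$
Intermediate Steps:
$x{\left(u,T \right)} = - \frac{1}{158}$
$-32504 + x{\left(-44,15 \right)} = -32504 - \frac{1}{158} = - \frac{5135633}{158}$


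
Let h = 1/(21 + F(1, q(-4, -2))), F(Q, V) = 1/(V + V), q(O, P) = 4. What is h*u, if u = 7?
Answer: 56/169 ≈ 0.33136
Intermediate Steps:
F(Q, V) = 1/(2*V)
h = 8/169 (h = 1/(21 + (½)/4) = 1/(21 + (½)*(¼)) = 1/(21 + ⅛) = 1/(169/8) = 8/169 ≈ 0.047337)
h*u = (8/169)*7 = 56/169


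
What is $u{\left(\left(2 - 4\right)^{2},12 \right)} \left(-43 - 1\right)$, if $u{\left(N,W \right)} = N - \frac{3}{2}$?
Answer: $-110$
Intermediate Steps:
$u{\left(N,W \right)} = - \frac{3}{2} + N$ ($u{\left(N,W \right)} = N - \frac{3}{2} = - \frac{3}{2} + N$)
$u{\left(\left(2 - 4\right)^{2},12 \right)} \left(-43 - 1\right) = \left(- \frac{3}{2} + \left(2 - 4\right)^{2}\right) \left(-43 - 1\right) = \left(- \frac{3}{2} + \left(-2\right)^{2}\right) \left(-44\right) = \left(- \frac{3}{2} + 4\right) \left(-44\right) = \frac{5}{2} \left(-44\right) = -110$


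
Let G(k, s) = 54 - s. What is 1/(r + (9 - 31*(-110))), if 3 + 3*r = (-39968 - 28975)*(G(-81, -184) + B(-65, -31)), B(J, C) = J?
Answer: -1/3972295 ≈ -2.5174e-7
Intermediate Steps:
r = -3975714 (r = -1 + ((-39968 - 28975)*((54 - 1*(-184)) - 65))/3 = -1 + (-68943*((54 + 184) - 65))/3 = -1 + (-68943*(238 - 65))/3 = -1 + (-68943*173)/3 = -1 + (⅓)*(-11927139) = -1 - 3975713 = -3975714)
1/(r + (9 - 31*(-110))) = 1/(-3975714 + (9 - 31*(-110))) = 1/(-3975714 + (9 + 3410)) = 1/(-3975714 + 3419) = 1/(-3972295) = -1/3972295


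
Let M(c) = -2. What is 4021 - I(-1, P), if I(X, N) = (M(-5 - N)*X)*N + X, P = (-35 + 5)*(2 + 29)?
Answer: 5882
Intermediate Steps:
P = -930 (P = -30*31 = -930)
I(X, N) = X - 2*N*X (I(X, N) = (-2*X)*N + X = -2*N*X + X = X - 2*N*X)
4021 - I(-1, P) = 4021 - (-1)*(1 - 2*(-930)) = 4021 - (-1)*(1 + 1860) = 4021 - (-1)*1861 = 4021 - 1*(-1861) = 4021 + 1861 = 5882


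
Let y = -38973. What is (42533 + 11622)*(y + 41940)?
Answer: 160677885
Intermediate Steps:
(42533 + 11622)*(y + 41940) = (42533 + 11622)*(-38973 + 41940) = 54155*2967 = 160677885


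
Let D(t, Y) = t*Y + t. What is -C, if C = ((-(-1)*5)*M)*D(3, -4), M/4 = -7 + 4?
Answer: -540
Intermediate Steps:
M = -12 (M = 4*(-7 + 4) = 4*(-3) = -12)
D(t, Y) = t + Y*t (D(t, Y) = Y*t + t = t + Y*t)
C = 540 (C = (-(-1)*5*(-12))*(3*(1 - 4)) = (-1*(-5)*(-12))*(3*(-3)) = (5*(-12))*(-9) = -60*(-9) = 540)
-C = -1*540 = -540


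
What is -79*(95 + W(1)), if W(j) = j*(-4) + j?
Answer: -7268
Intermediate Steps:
W(j) = -3*j (W(j) = -4*j + j = -3*j)
-79*(95 + W(1)) = -79*(95 - 3*1) = -79*(95 - 3) = -79*92 = -7268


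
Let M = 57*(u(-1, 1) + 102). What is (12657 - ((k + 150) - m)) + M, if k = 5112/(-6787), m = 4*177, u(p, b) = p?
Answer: 128768076/6787 ≈ 18973.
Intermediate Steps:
m = 708
k = -5112/6787 (k = 5112*(-1/6787) = -5112/6787 ≈ -0.75320)
M = 5757 (M = 57*(-1 + 102) = 57*101 = 5757)
(12657 - ((k + 150) - m)) + M = (12657 - ((-5112/6787 + 150) - 1*708)) + 5757 = (12657 - (1012938/6787 - 708)) + 5757 = (12657 - 1*(-3792258/6787)) + 5757 = (12657 + 3792258/6787) + 5757 = 89695317/6787 + 5757 = 128768076/6787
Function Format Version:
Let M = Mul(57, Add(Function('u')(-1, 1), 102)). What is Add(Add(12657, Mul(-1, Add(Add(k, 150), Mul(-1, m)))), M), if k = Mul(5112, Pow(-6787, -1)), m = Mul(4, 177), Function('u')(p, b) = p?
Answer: Rational(128768076, 6787) ≈ 18973.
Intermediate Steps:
m = 708
k = Rational(-5112, 6787) (k = Mul(5112, Rational(-1, 6787)) = Rational(-5112, 6787) ≈ -0.75320)
M = 5757 (M = Mul(57, Add(-1, 102)) = Mul(57, 101) = 5757)
Add(Add(12657, Mul(-1, Add(Add(k, 150), Mul(-1, m)))), M) = Add(Add(12657, Mul(-1, Add(Add(Rational(-5112, 6787), 150), Mul(-1, 708)))), 5757) = Add(Add(12657, Mul(-1, Add(Rational(1012938, 6787), -708))), 5757) = Add(Add(12657, Mul(-1, Rational(-3792258, 6787))), 5757) = Add(Add(12657, Rational(3792258, 6787)), 5757) = Add(Rational(89695317, 6787), 5757) = Rational(128768076, 6787)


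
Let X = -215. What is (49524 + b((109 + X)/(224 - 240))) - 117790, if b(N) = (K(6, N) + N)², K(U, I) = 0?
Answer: -4366215/64 ≈ -68222.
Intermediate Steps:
b(N) = N² (b(N) = (0 + N)² = N²)
(49524 + b((109 + X)/(224 - 240))) - 117790 = (49524 + ((109 - 215)/(224 - 240))²) - 117790 = (49524 + (-106/(-16))²) - 117790 = (49524 + (-106*(-1/16))²) - 117790 = (49524 + (53/8)²) - 117790 = (49524 + 2809/64) - 117790 = 3172345/64 - 117790 = -4366215/64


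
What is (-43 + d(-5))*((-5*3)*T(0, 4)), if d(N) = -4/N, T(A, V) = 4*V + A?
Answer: 10128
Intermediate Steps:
T(A, V) = A + 4*V
(-43 + d(-5))*((-5*3)*T(0, 4)) = (-43 - 4/(-5))*((-5*3)*(0 + 4*4)) = (-43 - 4*(-⅕))*(-15*(0 + 16)) = (-43 + ⅘)*(-15*16) = -211/5*(-240) = 10128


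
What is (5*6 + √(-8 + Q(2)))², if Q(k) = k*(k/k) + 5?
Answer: (30 + I)² ≈ 899.0 + 60.0*I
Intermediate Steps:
Q(k) = 5 + k (Q(k) = k*1 + 5 = k + 5 = 5 + k)
(5*6 + √(-8 + Q(2)))² = (5*6 + √(-8 + (5 + 2)))² = (30 + √(-8 + 7))² = (30 + √(-1))² = (30 + I)²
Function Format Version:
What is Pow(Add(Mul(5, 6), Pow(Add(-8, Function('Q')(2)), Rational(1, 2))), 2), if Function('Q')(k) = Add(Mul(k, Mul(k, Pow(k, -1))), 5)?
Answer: Pow(Add(30, I), 2) ≈ Add(899.00, Mul(60.000, I))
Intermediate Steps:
Function('Q')(k) = Add(5, k) (Function('Q')(k) = Add(Mul(k, 1), 5) = Add(k, 5) = Add(5, k))
Pow(Add(Mul(5, 6), Pow(Add(-8, Function('Q')(2)), Rational(1, 2))), 2) = Pow(Add(Mul(5, 6), Pow(Add(-8, Add(5, 2)), Rational(1, 2))), 2) = Pow(Add(30, Pow(Add(-8, 7), Rational(1, 2))), 2) = Pow(Add(30, Pow(-1, Rational(1, 2))), 2) = Pow(Add(30, I), 2)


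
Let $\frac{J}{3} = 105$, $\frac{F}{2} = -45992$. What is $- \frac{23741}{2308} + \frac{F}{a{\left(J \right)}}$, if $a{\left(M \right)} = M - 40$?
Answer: $- \frac{218827847}{634700} \approx -344.77$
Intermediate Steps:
$F = -91984$ ($F = 2 \left(-45992\right) = -91984$)
$J = 315$ ($J = 3 \cdot 105 = 315$)
$a{\left(M \right)} = -40 + M$ ($a{\left(M \right)} = M - 40 = -40 + M$)
$- \frac{23741}{2308} + \frac{F}{a{\left(J \right)}} = - \frac{23741}{2308} - \frac{91984}{-40 + 315} = \left(-23741\right) \frac{1}{2308} - \frac{91984}{275} = - \frac{23741}{2308} - \frac{91984}{275} = - \frac{218827847}{634700}$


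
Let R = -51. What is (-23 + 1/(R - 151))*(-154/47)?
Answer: 357819/4747 ≈ 75.378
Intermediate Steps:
(-23 + 1/(R - 151))*(-154/47) = (-23 + 1/(-51 - 151))*(-154/47) = (-23 + 1/(-202))*(-154*1/47) = (-23 - 1/202)*(-154/47) = -4647/202*(-154/47) = 357819/4747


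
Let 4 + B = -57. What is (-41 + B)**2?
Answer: 10404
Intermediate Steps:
B = -61 (B = -4 - 57 = -61)
(-41 + B)**2 = (-41 - 61)**2 = (-102)**2 = 10404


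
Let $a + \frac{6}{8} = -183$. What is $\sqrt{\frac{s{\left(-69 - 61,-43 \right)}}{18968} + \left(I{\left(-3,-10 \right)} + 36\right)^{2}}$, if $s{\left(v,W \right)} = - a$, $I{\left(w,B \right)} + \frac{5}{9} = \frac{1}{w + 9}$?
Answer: $\frac{\sqrt{36957489926506}}{170712} \approx 35.611$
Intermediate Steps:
$a = - \frac{735}{4}$ ($a = - \frac{3}{4} - 183 = - \frac{735}{4} \approx -183.75$)
$I{\left(w,B \right)} = - \frac{5}{9} + \frac{1}{9 + w}$ ($I{\left(w,B \right)} = - \frac{5}{9} + \frac{1}{w + 9} = - \frac{5}{9} + \frac{1}{9 + w}$)
$s{\left(v,W \right)} = \frac{735}{4}$ ($s{\left(v,W \right)} = \left(-1\right) \left(- \frac{735}{4}\right) = \frac{735}{4}$)
$\sqrt{\frac{s{\left(-69 - 61,-43 \right)}}{18968} + \left(I{\left(-3,-10 \right)} + 36\right)^{2}} = \sqrt{\frac{735}{4 \cdot 18968} + \left(\frac{-36 - -15}{9 \left(9 - 3\right)} + 36\right)^{2}} = \sqrt{\frac{735}{4} \cdot \frac{1}{18968} + \left(\frac{-36 + 15}{9 \cdot 6} + 36\right)^{2}} = \sqrt{\frac{735}{75872} + \left(\frac{1}{9} \cdot \frac{1}{6} \left(-21\right) + 36\right)^{2}} = \sqrt{\frac{735}{75872} + \left(- \frac{7}{18} + 36\right)^{2}} = \sqrt{\frac{735}{75872} + \left(\frac{641}{18}\right)^{2}} = \sqrt{\frac{735}{75872} + \frac{410881}{324}} = \sqrt{\frac{7793650343}{6145632}} = \frac{\sqrt{36957489926506}}{170712}$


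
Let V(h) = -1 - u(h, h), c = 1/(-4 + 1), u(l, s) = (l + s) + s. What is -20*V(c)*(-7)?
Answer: 0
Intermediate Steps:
u(l, s) = l + 2*s
c = -⅓ (c = 1/(-3) = -⅓ ≈ -0.33333)
V(h) = -1 - 3*h (V(h) = -1 - (h + 2*h) = -1 - 3*h)
-20*V(c)*(-7) = -20*(-1 - 3*(-⅓))*(-7) = -20*(-1 + 1)*(-7) = -20*0*(-7) = 0*(-7) = 0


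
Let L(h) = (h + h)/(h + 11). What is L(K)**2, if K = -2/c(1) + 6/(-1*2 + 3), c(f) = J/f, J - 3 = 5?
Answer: 2116/4489 ≈ 0.47137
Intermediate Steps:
J = 8 (J = 3 + 5 = 8)
c(f) = 8/f
K = 23/4 (K = -2/(8/1) + 6/(-1*2 + 3) = -2/(8*1) + 6/(-2 + 3) = -2/8 + 6/1 = -2*1/8 + 6*1 = -1/4 + 6 = 23/4 ≈ 5.7500)
L(h) = 2*h/(11 + h) (L(h) = (2*h)/(11 + h) = 2*h/(11 + h))
L(K)**2 = (2*(23/4)/(11 + 23/4))**2 = (2*(23/4)/(67/4))**2 = (2*(23/4)*(4/67))**2 = (46/67)**2 = 2116/4489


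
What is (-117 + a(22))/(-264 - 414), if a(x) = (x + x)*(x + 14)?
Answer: -489/226 ≈ -2.1637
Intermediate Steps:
a(x) = 2*x*(14 + x) (a(x) = (2*x)*(14 + x) = 2*x*(14 + x))
(-117 + a(22))/(-264 - 414) = (-117 + 2*22*(14 + 22))/(-264 - 414) = (-117 + 2*22*36)/(-678) = (-117 + 1584)*(-1/678) = 1467*(-1/678) = -489/226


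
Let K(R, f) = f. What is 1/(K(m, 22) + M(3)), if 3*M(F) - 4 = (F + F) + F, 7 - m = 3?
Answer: 3/79 ≈ 0.037975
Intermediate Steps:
m = 4 (m = 7 - 1*3 = 7 - 3 = 4)
M(F) = 4/3 + F (M(F) = 4/3 + ((F + F) + F)/3 = 4/3 + (2*F + F)/3 = 4/3 + (3*F)/3 = 4/3 + F)
1/(K(m, 22) + M(3)) = 1/(22 + (4/3 + 3)) = 1/(22 + 13/3) = 1/(79/3) = 3/79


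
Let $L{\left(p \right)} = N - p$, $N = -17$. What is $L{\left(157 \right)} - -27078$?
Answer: $26904$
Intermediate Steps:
$L{\left(p \right)} = -17 - p$
$L{\left(157 \right)} - -27078 = \left(-17 - 157\right) - -27078 = \left(-17 - 157\right) + 27078 = -174 + 27078 = 26904$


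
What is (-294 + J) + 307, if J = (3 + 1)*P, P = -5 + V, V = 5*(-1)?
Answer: -27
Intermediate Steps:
V = -5
P = -10 (P = -5 - 5 = -10)
J = -40 (J = (3 + 1)*(-10) = 4*(-10) = -40)
(-294 + J) + 307 = (-294 - 40) + 307 = -334 + 307 = -27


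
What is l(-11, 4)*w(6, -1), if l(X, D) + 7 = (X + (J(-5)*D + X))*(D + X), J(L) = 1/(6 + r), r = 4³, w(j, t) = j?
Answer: 4398/5 ≈ 879.60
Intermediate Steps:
r = 64
J(L) = 1/70 (J(L) = 1/(6 + 64) = 1/70)
l(X, D) = -7 + (D + X)*(2*X + D/70) (l(X, D) = -7 + (X + (D/70 + X))*(D + X) = -7 + (X + (X + D/70))*(D + X) = -7 + (2*X + D/70)*(D + X) = -7 + (D + X)*(2*X + D/70))
l(-11, 4)*w(6, -1) = (-7 + 2*(-11)² + (1/70)*4² + (141/70)*4*(-11))*6 = (-7 + 2*121 + (1/70)*16 - 3102/35)*6 = (-7 + 242 + 8/35 - 3102/35)*6 = (733/5)*6 = 4398/5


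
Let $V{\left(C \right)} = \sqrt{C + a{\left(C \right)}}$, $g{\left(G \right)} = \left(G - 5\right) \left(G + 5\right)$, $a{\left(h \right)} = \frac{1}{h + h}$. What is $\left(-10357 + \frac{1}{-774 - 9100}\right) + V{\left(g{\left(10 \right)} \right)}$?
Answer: $- \frac{102265019}{9874} + \frac{\sqrt{67506}}{30} \approx -10348.0$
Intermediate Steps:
$a{\left(h \right)} = \frac{1}{2 h}$
$g{\left(G \right)} = \left(-5 + G\right) \left(5 + G\right)$
$V{\left(C \right)} = \sqrt{C + \frac{1}{2 C}}$
$\left(-10357 + \frac{1}{-774 - 9100}\right) + V{\left(g{\left(10 \right)} \right)} = \left(-10357 + \frac{1}{-774 - 9100}\right) + \frac{\sqrt{\frac{2}{-25 + 10^{2}} + 4 \left(-25 + 10^{2}\right)}}{2} = \left(-10357 + \frac{1}{-9874}\right) + \frac{\sqrt{\frac{2}{-25 + 100} + 4 \left(-25 + 100\right)}}{2} = \left(-10357 - \frac{1}{9874}\right) + \frac{\sqrt{\frac{2}{75} + 4 \cdot 75}}{2} = - \frac{102265019}{9874} + \frac{\sqrt{2 \cdot \frac{1}{75} + 300}}{2} = - \frac{102265019}{9874} + \frac{\sqrt{\frac{2}{75} + 300}}{2} = - \frac{102265019}{9874} + \frac{\sqrt{\frac{22502}{75}}}{2} = - \frac{102265019}{9874} + \frac{\frac{1}{15} \sqrt{67506}}{2} = - \frac{102265019}{9874} + \frac{\sqrt{67506}}{30}$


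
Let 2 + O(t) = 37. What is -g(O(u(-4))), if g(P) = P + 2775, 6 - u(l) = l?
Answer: -2810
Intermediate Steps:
u(l) = 6 - l
O(t) = 35 (O(t) = -2 + 37 = 35)
g(P) = 2775 + P
-g(O(u(-4))) = -(2775 + 35) = -1*2810 = -2810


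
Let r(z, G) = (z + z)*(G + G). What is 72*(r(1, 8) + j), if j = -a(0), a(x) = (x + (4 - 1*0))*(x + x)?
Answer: 2304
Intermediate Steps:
r(z, G) = 4*G*z (r(z, G) = (2*z)*(2*G) = 4*G*z)
a(x) = 2*x*(4 + x) (a(x) = (x + (4 + 0))*(2*x) = (x + 4)*(2*x) = (4 + x)*(2*x) = 2*x*(4 + x))
j = 0 (j = -2*0*(4 + 0) = -2*0*4 = -1*0 = 0)
72*(r(1, 8) + j) = 72*(4*8*1 + 0) = 72*(32 + 0) = 72*32 = 2304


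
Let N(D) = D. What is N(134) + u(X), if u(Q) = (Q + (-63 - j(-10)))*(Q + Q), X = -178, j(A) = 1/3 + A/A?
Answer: 259214/3 ≈ 86405.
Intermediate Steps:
j(A) = 4/3 (j(A) = 1*(1/3) + 1 = 1/3 + 1 = 4/3)
u(Q) = 2*Q*(-193/3 + Q) (u(Q) = (Q + (-63 - 1*4/3))*(Q + Q) = (Q + (-63 - 4/3))*(2*Q) = (Q - 193/3)*(2*Q) = (-193/3 + Q)*(2*Q) = 2*Q*(-193/3 + Q))
N(134) + u(X) = 134 + (2/3)*(-178)*(-193 + 3*(-178)) = 134 + (2/3)*(-178)*(-193 - 534) = 134 + (2/3)*(-178)*(-727) = 134 + 258812/3 = 259214/3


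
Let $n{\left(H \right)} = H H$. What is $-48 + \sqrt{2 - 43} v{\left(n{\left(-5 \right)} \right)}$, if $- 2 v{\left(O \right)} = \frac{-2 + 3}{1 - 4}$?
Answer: $-48 + \frac{i \sqrt{41}}{6} \approx -48.0 + 1.0672 i$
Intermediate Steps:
$n{\left(H \right)} = H^{2}$
$v{\left(O \right)} = \frac{1}{6}$ ($v{\left(O \right)} = - \frac{\left(-2 + 3\right) \frac{1}{1 - 4}}{2} = - \frac{1 \frac{1}{-3}}{2} = - \frac{1 \left(- \frac{1}{3}\right)}{2} = \left(- \frac{1}{2}\right) \left(- \frac{1}{3}\right) = \frac{1}{6}$)
$-48 + \sqrt{2 - 43} v{\left(n{\left(-5 \right)} \right)} = -48 + \sqrt{2 - 43} \cdot \frac{1}{6} = -48 + \sqrt{-41} \cdot \frac{1}{6} = -48 + i \sqrt{41} \cdot \frac{1}{6} = -48 + \frac{i \sqrt{41}}{6}$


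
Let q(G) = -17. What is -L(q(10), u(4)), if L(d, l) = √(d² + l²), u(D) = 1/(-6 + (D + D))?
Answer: -√1157/2 ≈ -17.007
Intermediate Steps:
u(D) = 1/(-6 + 2*D)
-L(q(10), u(4)) = -√((-17)² + (1/(2*(-3 + 4)))²) = -√(289 + ((½)/1)²) = -√(289 + ((½)*1)²) = -√(289 + (½)²) = -√(289 + ¼) = -√(1157/4) = -√1157/2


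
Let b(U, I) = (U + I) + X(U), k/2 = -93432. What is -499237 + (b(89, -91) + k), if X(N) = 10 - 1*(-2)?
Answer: -686091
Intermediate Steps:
k = -186864 (k = 2*(-93432) = -186864)
X(N) = 12 (X(N) = 10 + 2 = 12)
b(U, I) = 12 + I + U (b(U, I) = (U + I) + 12 = (I + U) + 12 = 12 + I + U)
-499237 + (b(89, -91) + k) = -499237 + ((12 - 91 + 89) - 186864) = -499237 + (10 - 186864) = -499237 - 186854 = -686091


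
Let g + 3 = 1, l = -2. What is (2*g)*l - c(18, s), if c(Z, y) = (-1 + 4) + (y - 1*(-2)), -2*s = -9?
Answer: -3/2 ≈ -1.5000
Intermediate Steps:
s = 9/2 (s = -½*(-9) = 9/2 ≈ 4.5000)
g = -2 (g = -3 + 1 = -2)
c(Z, y) = 5 + y (c(Z, y) = 3 + (y + 2) = 3 + (2 + y) = 5 + y)
(2*g)*l - c(18, s) = (2*(-2))*(-2) - (5 + 9/2) = -4*(-2) - 1*19/2 = 8 - 19/2 = -3/2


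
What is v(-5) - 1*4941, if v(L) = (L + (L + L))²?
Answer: -4716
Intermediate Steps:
v(L) = 9*L² (v(L) = (L + 2*L)² = (3*L)² = 9*L²)
v(-5) - 1*4941 = 9*(-5)² - 1*4941 = 9*25 - 4941 = 225 - 4941 = -4716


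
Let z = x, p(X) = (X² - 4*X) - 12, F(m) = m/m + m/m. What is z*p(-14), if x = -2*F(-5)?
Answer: -960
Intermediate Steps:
F(m) = 2 (F(m) = 1 + 1 = 2)
x = -4 (x = -2*2 = -4)
p(X) = -12 + X² - 4*X
z = -4
z*p(-14) = -4*(-12 + (-14)² - 4*(-14)) = -4*(-12 + 196 + 56) = -4*240 = -960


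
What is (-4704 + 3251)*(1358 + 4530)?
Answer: -8555264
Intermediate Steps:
(-4704 + 3251)*(1358 + 4530) = -1453*5888 = -8555264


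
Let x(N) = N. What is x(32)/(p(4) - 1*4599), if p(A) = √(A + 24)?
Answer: -21024/3021539 - 64*√7/21150773 ≈ -0.0069660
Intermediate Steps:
p(A) = √(24 + A)
x(32)/(p(4) - 1*4599) = 32/(√(24 + 4) - 1*4599) = 32/(√28 - 4599) = 32/(2*√7 - 4599) = 32/(-4599 + 2*√7)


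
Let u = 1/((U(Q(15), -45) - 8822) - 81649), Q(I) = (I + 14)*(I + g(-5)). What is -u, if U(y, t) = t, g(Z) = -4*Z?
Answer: 1/90516 ≈ 1.1048e-5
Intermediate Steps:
Q(I) = (14 + I)*(20 + I) (Q(I) = (I + 14)*(I - 4*(-5)) = (14 + I)*(I + 20) = (14 + I)*(20 + I))
u = -1/90516 (u = 1/((-45 - 8822) - 81649) = 1/(-8867 - 81649) = 1/(-90516) = -1/90516 ≈ -1.1048e-5)
-u = -1*(-1/90516) = 1/90516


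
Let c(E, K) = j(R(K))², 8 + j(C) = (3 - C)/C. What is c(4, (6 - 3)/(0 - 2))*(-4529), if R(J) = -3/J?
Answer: -1019025/4 ≈ -2.5476e+5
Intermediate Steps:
j(C) = -8 + (3 - C)/C
c(E, K) = (-9 - K)² (c(E, K) = (-9 + 3/((-3/K)))² = (-9 + 3*(-K/3))² = (-9 - K)²)
c(4, (6 - 3)/(0 - 2))*(-4529) = (9 + (6 - 3)/(0 - 2))²*(-4529) = (9 + 3/(-2))²*(-4529) = (9 + 3*(-½))²*(-4529) = (9 - 3/2)²*(-4529) = (15/2)²*(-4529) = (225/4)*(-4529) = -1019025/4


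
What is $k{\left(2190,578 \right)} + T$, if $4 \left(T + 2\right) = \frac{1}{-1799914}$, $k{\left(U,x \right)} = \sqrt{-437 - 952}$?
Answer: $- \frac{14399313}{7199656} + i \sqrt{1389} \approx -2.0 + 37.269 i$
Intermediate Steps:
$k{\left(U,x \right)} = i \sqrt{1389}$ ($k{\left(U,x \right)} = \sqrt{-1389} = i \sqrt{1389}$)
$T = - \frac{14399313}{7199656}$ ($T = -2 + \frac{1}{4 \left(-1799914\right)} = -2 + \frac{1}{4} \left(- \frac{1}{1799914}\right) = -2 - \frac{1}{7199656} = - \frac{14399313}{7199656} \approx -2.0$)
$k{\left(2190,578 \right)} + T = i \sqrt{1389} - \frac{14399313}{7199656} = - \frac{14399313}{7199656} + i \sqrt{1389}$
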